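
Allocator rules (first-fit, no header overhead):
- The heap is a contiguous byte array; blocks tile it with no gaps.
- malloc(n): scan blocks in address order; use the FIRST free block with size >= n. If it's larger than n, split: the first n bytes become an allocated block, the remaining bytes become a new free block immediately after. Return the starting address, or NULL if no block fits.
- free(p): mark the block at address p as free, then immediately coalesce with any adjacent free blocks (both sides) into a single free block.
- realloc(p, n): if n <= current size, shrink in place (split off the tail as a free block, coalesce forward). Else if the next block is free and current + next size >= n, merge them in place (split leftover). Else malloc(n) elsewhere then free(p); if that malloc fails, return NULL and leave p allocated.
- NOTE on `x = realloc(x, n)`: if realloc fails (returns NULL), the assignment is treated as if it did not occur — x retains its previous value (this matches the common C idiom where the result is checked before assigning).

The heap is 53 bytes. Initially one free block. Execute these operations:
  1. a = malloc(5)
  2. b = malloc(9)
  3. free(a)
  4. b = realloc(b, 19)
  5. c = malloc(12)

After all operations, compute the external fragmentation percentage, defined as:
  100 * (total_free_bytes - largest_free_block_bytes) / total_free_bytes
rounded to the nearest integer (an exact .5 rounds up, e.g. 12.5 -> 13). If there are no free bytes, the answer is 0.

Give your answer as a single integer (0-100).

Answer: 23

Derivation:
Op 1: a = malloc(5) -> a = 0; heap: [0-4 ALLOC][5-52 FREE]
Op 2: b = malloc(9) -> b = 5; heap: [0-4 ALLOC][5-13 ALLOC][14-52 FREE]
Op 3: free(a) -> (freed a); heap: [0-4 FREE][5-13 ALLOC][14-52 FREE]
Op 4: b = realloc(b, 19) -> b = 5; heap: [0-4 FREE][5-23 ALLOC][24-52 FREE]
Op 5: c = malloc(12) -> c = 24; heap: [0-4 FREE][5-23 ALLOC][24-35 ALLOC][36-52 FREE]
Free blocks: [5 17] total_free=22 largest=17 -> 100*(22-17)/22 = 500/22 ≈ 22.727 -> rounds to 23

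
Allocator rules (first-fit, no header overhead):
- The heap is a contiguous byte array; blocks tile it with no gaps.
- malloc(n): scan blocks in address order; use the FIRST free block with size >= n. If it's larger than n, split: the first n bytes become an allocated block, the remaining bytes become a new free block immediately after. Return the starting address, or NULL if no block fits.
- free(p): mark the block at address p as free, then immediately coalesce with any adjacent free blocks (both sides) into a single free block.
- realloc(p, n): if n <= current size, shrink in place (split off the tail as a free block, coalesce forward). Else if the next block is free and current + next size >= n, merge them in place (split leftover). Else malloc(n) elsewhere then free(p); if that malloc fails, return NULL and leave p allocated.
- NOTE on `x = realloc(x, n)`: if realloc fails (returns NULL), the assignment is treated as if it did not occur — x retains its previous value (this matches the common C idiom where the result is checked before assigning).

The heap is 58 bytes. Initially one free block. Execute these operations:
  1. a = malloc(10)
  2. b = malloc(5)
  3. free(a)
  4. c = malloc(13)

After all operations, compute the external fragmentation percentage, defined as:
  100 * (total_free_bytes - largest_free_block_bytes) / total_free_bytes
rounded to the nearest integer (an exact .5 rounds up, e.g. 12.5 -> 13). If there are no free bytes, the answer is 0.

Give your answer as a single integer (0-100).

Op 1: a = malloc(10) -> a = 0; heap: [0-9 ALLOC][10-57 FREE]
Op 2: b = malloc(5) -> b = 10; heap: [0-9 ALLOC][10-14 ALLOC][15-57 FREE]
Op 3: free(a) -> (freed a); heap: [0-9 FREE][10-14 ALLOC][15-57 FREE]
Op 4: c = malloc(13) -> c = 15; heap: [0-9 FREE][10-14 ALLOC][15-27 ALLOC][28-57 FREE]
Free blocks: [10 30] total_free=40 largest=30 -> 100*(40-30)/40 = 1000/40 = 25

Answer: 25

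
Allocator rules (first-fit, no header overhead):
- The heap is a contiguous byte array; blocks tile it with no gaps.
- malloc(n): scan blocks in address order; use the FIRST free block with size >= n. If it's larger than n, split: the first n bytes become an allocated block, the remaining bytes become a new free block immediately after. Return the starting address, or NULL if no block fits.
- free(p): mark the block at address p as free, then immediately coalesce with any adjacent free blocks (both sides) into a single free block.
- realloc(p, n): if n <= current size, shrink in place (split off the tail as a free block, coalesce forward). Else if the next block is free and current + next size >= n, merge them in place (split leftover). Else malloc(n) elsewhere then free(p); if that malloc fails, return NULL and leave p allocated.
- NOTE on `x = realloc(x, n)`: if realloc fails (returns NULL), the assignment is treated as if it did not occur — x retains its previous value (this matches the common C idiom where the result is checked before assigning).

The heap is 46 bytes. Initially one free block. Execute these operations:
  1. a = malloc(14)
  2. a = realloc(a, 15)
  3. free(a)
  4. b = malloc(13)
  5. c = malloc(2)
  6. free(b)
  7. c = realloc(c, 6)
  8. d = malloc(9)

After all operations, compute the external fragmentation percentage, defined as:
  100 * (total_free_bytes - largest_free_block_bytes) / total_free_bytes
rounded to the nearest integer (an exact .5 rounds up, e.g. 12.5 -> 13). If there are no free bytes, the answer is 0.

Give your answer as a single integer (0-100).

Answer: 13

Derivation:
Op 1: a = malloc(14) -> a = 0; heap: [0-13 ALLOC][14-45 FREE]
Op 2: a = realloc(a, 15) -> a = 0; heap: [0-14 ALLOC][15-45 FREE]
Op 3: free(a) -> (freed a); heap: [0-45 FREE]
Op 4: b = malloc(13) -> b = 0; heap: [0-12 ALLOC][13-45 FREE]
Op 5: c = malloc(2) -> c = 13; heap: [0-12 ALLOC][13-14 ALLOC][15-45 FREE]
Op 6: free(b) -> (freed b); heap: [0-12 FREE][13-14 ALLOC][15-45 FREE]
Op 7: c = realloc(c, 6) -> c = 13; heap: [0-12 FREE][13-18 ALLOC][19-45 FREE]
Op 8: d = malloc(9) -> d = 0; heap: [0-8 ALLOC][9-12 FREE][13-18 ALLOC][19-45 FREE]
Free blocks: [4 27] total_free=31 largest=27 -> 100*(31-27)/31 = 400/31 ≈ 12.903 -> rounds to 13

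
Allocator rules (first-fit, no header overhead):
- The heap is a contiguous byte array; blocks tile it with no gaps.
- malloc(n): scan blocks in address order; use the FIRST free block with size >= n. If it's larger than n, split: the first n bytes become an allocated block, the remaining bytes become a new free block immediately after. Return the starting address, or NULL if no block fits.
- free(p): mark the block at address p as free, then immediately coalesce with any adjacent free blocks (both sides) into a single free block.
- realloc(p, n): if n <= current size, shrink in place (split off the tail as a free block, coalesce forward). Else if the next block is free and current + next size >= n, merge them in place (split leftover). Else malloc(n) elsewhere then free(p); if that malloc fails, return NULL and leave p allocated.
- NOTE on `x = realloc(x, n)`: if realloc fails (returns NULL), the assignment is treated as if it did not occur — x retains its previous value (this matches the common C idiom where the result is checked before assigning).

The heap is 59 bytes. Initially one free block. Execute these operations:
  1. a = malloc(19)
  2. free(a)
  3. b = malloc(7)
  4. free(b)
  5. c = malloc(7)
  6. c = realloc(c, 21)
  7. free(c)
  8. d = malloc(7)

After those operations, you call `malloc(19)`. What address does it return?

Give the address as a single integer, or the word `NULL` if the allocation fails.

Answer: 7

Derivation:
Op 1: a = malloc(19) -> a = 0; heap: [0-18 ALLOC][19-58 FREE]
Op 2: free(a) -> (freed a); heap: [0-58 FREE]
Op 3: b = malloc(7) -> b = 0; heap: [0-6 ALLOC][7-58 FREE]
Op 4: free(b) -> (freed b); heap: [0-58 FREE]
Op 5: c = malloc(7) -> c = 0; heap: [0-6 ALLOC][7-58 FREE]
Op 6: c = realloc(c, 21) -> c = 0; heap: [0-20 ALLOC][21-58 FREE]
Op 7: free(c) -> (freed c); heap: [0-58 FREE]
Op 8: d = malloc(7) -> d = 0; heap: [0-6 ALLOC][7-58 FREE]
malloc(19): first-fit scan over [0-6 ALLOC][7-58 FREE] -> 7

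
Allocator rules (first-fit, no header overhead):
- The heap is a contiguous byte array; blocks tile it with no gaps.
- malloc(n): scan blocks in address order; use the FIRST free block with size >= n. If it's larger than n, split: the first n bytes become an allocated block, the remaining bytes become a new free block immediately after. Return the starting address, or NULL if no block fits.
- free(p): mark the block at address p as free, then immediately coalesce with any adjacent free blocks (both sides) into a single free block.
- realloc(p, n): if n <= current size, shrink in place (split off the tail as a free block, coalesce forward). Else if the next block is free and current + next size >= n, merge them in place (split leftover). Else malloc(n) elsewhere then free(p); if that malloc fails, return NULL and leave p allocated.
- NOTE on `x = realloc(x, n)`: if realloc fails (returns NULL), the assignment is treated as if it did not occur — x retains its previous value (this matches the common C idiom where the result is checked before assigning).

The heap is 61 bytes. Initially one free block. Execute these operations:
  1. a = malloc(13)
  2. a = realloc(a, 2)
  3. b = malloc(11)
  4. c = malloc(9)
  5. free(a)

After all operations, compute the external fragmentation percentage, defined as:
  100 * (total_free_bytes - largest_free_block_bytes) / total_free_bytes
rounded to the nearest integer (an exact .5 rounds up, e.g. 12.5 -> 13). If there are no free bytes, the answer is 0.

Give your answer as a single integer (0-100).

Op 1: a = malloc(13) -> a = 0; heap: [0-12 ALLOC][13-60 FREE]
Op 2: a = realloc(a, 2) -> a = 0; heap: [0-1 ALLOC][2-60 FREE]
Op 3: b = malloc(11) -> b = 2; heap: [0-1 ALLOC][2-12 ALLOC][13-60 FREE]
Op 4: c = malloc(9) -> c = 13; heap: [0-1 ALLOC][2-12 ALLOC][13-21 ALLOC][22-60 FREE]
Op 5: free(a) -> (freed a); heap: [0-1 FREE][2-12 ALLOC][13-21 ALLOC][22-60 FREE]
Free blocks: [2 39] total_free=41 largest=39 -> 100*(41-39)/41 = 200/41 ≈ 4.878 -> rounds to 5

Answer: 5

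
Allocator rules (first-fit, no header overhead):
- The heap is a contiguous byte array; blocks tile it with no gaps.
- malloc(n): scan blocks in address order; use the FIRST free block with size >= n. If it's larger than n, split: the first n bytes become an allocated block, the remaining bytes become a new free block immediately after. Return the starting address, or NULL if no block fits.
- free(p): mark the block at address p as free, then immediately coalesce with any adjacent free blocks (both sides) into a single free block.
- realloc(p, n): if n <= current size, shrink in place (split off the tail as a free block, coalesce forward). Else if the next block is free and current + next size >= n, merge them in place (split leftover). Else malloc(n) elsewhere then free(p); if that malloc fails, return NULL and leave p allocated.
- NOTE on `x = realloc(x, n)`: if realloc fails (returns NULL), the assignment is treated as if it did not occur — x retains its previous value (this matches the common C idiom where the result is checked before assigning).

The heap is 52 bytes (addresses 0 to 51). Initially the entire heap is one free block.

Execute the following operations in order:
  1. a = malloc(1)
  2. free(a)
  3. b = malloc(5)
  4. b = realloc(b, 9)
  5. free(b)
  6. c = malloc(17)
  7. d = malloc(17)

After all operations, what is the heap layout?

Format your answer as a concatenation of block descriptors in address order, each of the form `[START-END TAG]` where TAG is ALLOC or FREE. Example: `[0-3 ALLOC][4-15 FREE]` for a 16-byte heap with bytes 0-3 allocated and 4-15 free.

Answer: [0-16 ALLOC][17-33 ALLOC][34-51 FREE]

Derivation:
Op 1: a = malloc(1) -> a = 0; heap: [0-0 ALLOC][1-51 FREE]
Op 2: free(a) -> (freed a); heap: [0-51 FREE]
Op 3: b = malloc(5) -> b = 0; heap: [0-4 ALLOC][5-51 FREE]
Op 4: b = realloc(b, 9) -> b = 0; heap: [0-8 ALLOC][9-51 FREE]
Op 5: free(b) -> (freed b); heap: [0-51 FREE]
Op 6: c = malloc(17) -> c = 0; heap: [0-16 ALLOC][17-51 FREE]
Op 7: d = malloc(17) -> d = 17; heap: [0-16 ALLOC][17-33 ALLOC][34-51 FREE]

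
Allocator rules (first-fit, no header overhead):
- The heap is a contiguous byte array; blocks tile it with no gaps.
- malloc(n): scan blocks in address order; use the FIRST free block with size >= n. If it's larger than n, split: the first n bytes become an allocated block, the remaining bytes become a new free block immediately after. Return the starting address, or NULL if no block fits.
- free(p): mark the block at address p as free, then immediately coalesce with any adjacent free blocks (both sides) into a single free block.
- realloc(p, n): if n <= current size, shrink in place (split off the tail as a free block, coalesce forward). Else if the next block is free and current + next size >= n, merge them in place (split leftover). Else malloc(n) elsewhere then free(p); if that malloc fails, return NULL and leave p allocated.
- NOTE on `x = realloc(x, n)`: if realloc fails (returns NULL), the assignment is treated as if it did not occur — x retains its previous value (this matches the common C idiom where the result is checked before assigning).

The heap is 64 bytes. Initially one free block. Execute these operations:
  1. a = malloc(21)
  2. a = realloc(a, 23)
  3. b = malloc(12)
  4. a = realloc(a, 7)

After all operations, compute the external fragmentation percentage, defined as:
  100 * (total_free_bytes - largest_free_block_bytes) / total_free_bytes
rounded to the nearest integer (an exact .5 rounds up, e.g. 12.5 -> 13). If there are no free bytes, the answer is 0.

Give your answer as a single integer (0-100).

Op 1: a = malloc(21) -> a = 0; heap: [0-20 ALLOC][21-63 FREE]
Op 2: a = realloc(a, 23) -> a = 0; heap: [0-22 ALLOC][23-63 FREE]
Op 3: b = malloc(12) -> b = 23; heap: [0-22 ALLOC][23-34 ALLOC][35-63 FREE]
Op 4: a = realloc(a, 7) -> a = 0; heap: [0-6 ALLOC][7-22 FREE][23-34 ALLOC][35-63 FREE]
Free blocks: [16 29] total_free=45 largest=29 -> 100*(45-29)/45 = 1600/45 ≈ 35.556 -> rounds to 36

Answer: 36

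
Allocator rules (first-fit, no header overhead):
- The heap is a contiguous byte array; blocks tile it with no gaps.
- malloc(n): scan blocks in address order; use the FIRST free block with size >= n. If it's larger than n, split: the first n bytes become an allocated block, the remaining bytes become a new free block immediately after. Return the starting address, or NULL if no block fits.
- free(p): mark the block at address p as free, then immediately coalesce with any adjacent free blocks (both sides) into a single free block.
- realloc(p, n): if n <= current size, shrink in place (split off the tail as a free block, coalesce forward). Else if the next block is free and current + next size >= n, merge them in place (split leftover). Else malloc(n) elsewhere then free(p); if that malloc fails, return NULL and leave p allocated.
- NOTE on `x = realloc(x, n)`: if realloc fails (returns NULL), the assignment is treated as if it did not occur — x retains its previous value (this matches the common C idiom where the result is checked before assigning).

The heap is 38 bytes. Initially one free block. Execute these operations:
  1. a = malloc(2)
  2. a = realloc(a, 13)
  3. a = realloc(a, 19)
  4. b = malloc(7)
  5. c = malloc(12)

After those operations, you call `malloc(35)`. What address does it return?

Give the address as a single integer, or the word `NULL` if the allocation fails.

Answer: NULL

Derivation:
Op 1: a = malloc(2) -> a = 0; heap: [0-1 ALLOC][2-37 FREE]
Op 2: a = realloc(a, 13) -> a = 0; heap: [0-12 ALLOC][13-37 FREE]
Op 3: a = realloc(a, 19) -> a = 0; heap: [0-18 ALLOC][19-37 FREE]
Op 4: b = malloc(7) -> b = 19; heap: [0-18 ALLOC][19-25 ALLOC][26-37 FREE]
Op 5: c = malloc(12) -> c = 26; heap: [0-18 ALLOC][19-25 ALLOC][26-37 ALLOC]
malloc(35): first-fit scan over [0-18 ALLOC][19-25 ALLOC][26-37 ALLOC] -> NULL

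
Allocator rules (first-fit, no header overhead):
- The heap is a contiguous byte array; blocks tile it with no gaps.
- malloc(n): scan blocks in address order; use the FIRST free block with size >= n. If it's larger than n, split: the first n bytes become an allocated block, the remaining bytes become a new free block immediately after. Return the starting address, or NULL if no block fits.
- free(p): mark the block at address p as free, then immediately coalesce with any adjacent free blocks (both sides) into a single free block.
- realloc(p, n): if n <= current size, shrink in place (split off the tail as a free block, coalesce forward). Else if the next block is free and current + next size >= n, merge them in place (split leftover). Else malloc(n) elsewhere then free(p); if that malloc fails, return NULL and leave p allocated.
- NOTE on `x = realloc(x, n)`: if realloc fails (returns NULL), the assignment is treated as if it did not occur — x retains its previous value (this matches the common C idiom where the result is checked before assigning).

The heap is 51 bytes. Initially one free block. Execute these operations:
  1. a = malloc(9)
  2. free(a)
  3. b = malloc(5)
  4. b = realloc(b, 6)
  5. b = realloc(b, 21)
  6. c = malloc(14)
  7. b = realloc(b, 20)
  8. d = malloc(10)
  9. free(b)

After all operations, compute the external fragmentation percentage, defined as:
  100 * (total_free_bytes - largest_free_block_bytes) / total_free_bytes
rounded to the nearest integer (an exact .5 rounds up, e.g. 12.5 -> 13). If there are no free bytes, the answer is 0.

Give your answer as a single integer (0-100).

Answer: 22

Derivation:
Op 1: a = malloc(9) -> a = 0; heap: [0-8 ALLOC][9-50 FREE]
Op 2: free(a) -> (freed a); heap: [0-50 FREE]
Op 3: b = malloc(5) -> b = 0; heap: [0-4 ALLOC][5-50 FREE]
Op 4: b = realloc(b, 6) -> b = 0; heap: [0-5 ALLOC][6-50 FREE]
Op 5: b = realloc(b, 21) -> b = 0; heap: [0-20 ALLOC][21-50 FREE]
Op 6: c = malloc(14) -> c = 21; heap: [0-20 ALLOC][21-34 ALLOC][35-50 FREE]
Op 7: b = realloc(b, 20) -> b = 0; heap: [0-19 ALLOC][20-20 FREE][21-34 ALLOC][35-50 FREE]
Op 8: d = malloc(10) -> d = 35; heap: [0-19 ALLOC][20-20 FREE][21-34 ALLOC][35-44 ALLOC][45-50 FREE]
Op 9: free(b) -> (freed b); heap: [0-20 FREE][21-34 ALLOC][35-44 ALLOC][45-50 FREE]
Free blocks: [21 6] total_free=27 largest=21 -> 100*(27-21)/27 = 600/27 ≈ 22.222 -> rounds to 22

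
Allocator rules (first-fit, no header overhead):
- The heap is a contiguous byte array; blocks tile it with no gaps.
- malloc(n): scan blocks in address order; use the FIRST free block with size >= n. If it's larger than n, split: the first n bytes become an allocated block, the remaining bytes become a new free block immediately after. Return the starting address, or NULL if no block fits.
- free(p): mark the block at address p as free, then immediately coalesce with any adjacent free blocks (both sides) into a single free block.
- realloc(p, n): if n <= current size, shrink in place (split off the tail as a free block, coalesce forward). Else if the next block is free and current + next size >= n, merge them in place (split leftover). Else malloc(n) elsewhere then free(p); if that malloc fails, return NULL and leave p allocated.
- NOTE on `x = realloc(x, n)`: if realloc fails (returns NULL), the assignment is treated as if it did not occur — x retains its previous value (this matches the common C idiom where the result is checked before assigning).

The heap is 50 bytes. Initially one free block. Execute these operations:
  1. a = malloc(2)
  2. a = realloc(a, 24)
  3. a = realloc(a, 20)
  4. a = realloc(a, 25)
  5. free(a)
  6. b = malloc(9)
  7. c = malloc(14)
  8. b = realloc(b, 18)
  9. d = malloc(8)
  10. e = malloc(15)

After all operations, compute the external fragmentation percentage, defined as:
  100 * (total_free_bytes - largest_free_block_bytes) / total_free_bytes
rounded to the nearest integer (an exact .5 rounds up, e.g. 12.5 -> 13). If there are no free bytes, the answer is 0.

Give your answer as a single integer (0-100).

Answer: 10

Derivation:
Op 1: a = malloc(2) -> a = 0; heap: [0-1 ALLOC][2-49 FREE]
Op 2: a = realloc(a, 24) -> a = 0; heap: [0-23 ALLOC][24-49 FREE]
Op 3: a = realloc(a, 20) -> a = 0; heap: [0-19 ALLOC][20-49 FREE]
Op 4: a = realloc(a, 25) -> a = 0; heap: [0-24 ALLOC][25-49 FREE]
Op 5: free(a) -> (freed a); heap: [0-49 FREE]
Op 6: b = malloc(9) -> b = 0; heap: [0-8 ALLOC][9-49 FREE]
Op 7: c = malloc(14) -> c = 9; heap: [0-8 ALLOC][9-22 ALLOC][23-49 FREE]
Op 8: b = realloc(b, 18) -> b = 23; heap: [0-8 FREE][9-22 ALLOC][23-40 ALLOC][41-49 FREE]
Op 9: d = malloc(8) -> d = 0; heap: [0-7 ALLOC][8-8 FREE][9-22 ALLOC][23-40 ALLOC][41-49 FREE]
Op 10: e = malloc(15) -> e = NULL; heap: [0-7 ALLOC][8-8 FREE][9-22 ALLOC][23-40 ALLOC][41-49 FREE]
Free blocks: [1 9] total_free=10 largest=9 -> 100*(10-9)/10 = 100/10 = 10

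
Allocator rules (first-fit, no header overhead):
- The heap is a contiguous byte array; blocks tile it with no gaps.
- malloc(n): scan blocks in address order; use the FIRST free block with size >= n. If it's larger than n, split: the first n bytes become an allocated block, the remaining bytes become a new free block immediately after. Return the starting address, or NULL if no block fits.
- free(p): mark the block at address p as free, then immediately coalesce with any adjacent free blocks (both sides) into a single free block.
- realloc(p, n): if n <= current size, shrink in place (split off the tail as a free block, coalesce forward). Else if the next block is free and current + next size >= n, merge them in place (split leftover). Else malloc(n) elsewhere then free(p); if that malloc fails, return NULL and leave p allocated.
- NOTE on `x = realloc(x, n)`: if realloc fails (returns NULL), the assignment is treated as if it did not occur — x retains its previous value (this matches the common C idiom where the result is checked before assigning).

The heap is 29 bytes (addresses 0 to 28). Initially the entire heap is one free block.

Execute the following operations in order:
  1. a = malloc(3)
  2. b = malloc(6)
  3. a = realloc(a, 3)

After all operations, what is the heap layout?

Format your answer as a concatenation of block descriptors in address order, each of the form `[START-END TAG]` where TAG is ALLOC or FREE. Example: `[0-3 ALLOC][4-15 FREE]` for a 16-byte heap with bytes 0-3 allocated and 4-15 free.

Answer: [0-2 ALLOC][3-8 ALLOC][9-28 FREE]

Derivation:
Op 1: a = malloc(3) -> a = 0; heap: [0-2 ALLOC][3-28 FREE]
Op 2: b = malloc(6) -> b = 3; heap: [0-2 ALLOC][3-8 ALLOC][9-28 FREE]
Op 3: a = realloc(a, 3) -> a = 0; heap: [0-2 ALLOC][3-8 ALLOC][9-28 FREE]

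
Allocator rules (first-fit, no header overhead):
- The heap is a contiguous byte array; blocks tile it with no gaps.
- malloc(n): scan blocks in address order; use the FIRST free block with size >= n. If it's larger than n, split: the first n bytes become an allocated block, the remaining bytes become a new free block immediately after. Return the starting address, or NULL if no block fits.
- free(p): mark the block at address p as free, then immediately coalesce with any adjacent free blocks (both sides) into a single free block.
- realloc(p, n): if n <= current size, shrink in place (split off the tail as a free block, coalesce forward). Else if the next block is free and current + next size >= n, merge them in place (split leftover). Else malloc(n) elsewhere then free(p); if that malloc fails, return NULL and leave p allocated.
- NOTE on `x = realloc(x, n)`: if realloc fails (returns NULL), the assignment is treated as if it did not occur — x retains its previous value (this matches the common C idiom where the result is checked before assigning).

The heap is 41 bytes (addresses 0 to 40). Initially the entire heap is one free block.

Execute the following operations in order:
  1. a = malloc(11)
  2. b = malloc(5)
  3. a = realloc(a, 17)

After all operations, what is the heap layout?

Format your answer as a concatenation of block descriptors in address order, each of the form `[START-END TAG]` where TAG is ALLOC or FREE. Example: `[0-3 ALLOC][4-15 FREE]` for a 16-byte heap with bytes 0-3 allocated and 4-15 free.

Op 1: a = malloc(11) -> a = 0; heap: [0-10 ALLOC][11-40 FREE]
Op 2: b = malloc(5) -> b = 11; heap: [0-10 ALLOC][11-15 ALLOC][16-40 FREE]
Op 3: a = realloc(a, 17) -> a = 16; heap: [0-10 FREE][11-15 ALLOC][16-32 ALLOC][33-40 FREE]

Answer: [0-10 FREE][11-15 ALLOC][16-32 ALLOC][33-40 FREE]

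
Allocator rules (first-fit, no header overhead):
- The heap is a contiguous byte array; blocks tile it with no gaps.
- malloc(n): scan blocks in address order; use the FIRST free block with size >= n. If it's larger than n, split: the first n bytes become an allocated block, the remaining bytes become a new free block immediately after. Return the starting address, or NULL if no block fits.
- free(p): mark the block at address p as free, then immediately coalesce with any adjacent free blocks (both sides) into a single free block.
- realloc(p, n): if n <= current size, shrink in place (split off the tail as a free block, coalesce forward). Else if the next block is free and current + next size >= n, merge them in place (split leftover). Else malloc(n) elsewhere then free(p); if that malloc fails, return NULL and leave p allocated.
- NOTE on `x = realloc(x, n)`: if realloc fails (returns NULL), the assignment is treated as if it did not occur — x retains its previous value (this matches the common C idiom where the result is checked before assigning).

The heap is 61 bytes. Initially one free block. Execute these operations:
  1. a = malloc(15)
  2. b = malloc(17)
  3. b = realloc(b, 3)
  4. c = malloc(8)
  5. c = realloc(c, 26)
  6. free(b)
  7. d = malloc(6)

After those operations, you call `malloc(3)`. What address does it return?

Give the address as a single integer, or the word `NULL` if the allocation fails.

Op 1: a = malloc(15) -> a = 0; heap: [0-14 ALLOC][15-60 FREE]
Op 2: b = malloc(17) -> b = 15; heap: [0-14 ALLOC][15-31 ALLOC][32-60 FREE]
Op 3: b = realloc(b, 3) -> b = 15; heap: [0-14 ALLOC][15-17 ALLOC][18-60 FREE]
Op 4: c = malloc(8) -> c = 18; heap: [0-14 ALLOC][15-17 ALLOC][18-25 ALLOC][26-60 FREE]
Op 5: c = realloc(c, 26) -> c = 18; heap: [0-14 ALLOC][15-17 ALLOC][18-43 ALLOC][44-60 FREE]
Op 6: free(b) -> (freed b); heap: [0-14 ALLOC][15-17 FREE][18-43 ALLOC][44-60 FREE]
Op 7: d = malloc(6) -> d = 44; heap: [0-14 ALLOC][15-17 FREE][18-43 ALLOC][44-49 ALLOC][50-60 FREE]
malloc(3): first-fit scan over [0-14 ALLOC][15-17 FREE][18-43 ALLOC][44-49 ALLOC][50-60 FREE] -> 15

Answer: 15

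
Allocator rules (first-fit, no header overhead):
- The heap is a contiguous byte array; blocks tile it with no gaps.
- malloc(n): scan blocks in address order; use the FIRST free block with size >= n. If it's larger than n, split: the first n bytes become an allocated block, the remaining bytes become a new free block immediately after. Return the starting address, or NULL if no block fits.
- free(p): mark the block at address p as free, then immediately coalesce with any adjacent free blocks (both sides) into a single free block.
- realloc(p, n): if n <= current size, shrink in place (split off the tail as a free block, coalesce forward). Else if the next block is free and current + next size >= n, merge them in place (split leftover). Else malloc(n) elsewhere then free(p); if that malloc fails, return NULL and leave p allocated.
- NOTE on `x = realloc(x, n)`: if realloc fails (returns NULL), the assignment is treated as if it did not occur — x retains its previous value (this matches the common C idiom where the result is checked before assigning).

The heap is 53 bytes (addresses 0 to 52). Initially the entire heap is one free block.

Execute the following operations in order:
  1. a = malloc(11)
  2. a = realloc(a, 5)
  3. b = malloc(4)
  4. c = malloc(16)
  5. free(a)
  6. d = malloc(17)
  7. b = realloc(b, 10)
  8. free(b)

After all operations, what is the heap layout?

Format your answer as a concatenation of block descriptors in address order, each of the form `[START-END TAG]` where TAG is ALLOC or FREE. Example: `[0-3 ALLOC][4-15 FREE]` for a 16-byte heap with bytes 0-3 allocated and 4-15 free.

Op 1: a = malloc(11) -> a = 0; heap: [0-10 ALLOC][11-52 FREE]
Op 2: a = realloc(a, 5) -> a = 0; heap: [0-4 ALLOC][5-52 FREE]
Op 3: b = malloc(4) -> b = 5; heap: [0-4 ALLOC][5-8 ALLOC][9-52 FREE]
Op 4: c = malloc(16) -> c = 9; heap: [0-4 ALLOC][5-8 ALLOC][9-24 ALLOC][25-52 FREE]
Op 5: free(a) -> (freed a); heap: [0-4 FREE][5-8 ALLOC][9-24 ALLOC][25-52 FREE]
Op 6: d = malloc(17) -> d = 25; heap: [0-4 FREE][5-8 ALLOC][9-24 ALLOC][25-41 ALLOC][42-52 FREE]
Op 7: b = realloc(b, 10) -> b = 42; heap: [0-8 FREE][9-24 ALLOC][25-41 ALLOC][42-51 ALLOC][52-52 FREE]
Op 8: free(b) -> (freed b); heap: [0-8 FREE][9-24 ALLOC][25-41 ALLOC][42-52 FREE]

Answer: [0-8 FREE][9-24 ALLOC][25-41 ALLOC][42-52 FREE]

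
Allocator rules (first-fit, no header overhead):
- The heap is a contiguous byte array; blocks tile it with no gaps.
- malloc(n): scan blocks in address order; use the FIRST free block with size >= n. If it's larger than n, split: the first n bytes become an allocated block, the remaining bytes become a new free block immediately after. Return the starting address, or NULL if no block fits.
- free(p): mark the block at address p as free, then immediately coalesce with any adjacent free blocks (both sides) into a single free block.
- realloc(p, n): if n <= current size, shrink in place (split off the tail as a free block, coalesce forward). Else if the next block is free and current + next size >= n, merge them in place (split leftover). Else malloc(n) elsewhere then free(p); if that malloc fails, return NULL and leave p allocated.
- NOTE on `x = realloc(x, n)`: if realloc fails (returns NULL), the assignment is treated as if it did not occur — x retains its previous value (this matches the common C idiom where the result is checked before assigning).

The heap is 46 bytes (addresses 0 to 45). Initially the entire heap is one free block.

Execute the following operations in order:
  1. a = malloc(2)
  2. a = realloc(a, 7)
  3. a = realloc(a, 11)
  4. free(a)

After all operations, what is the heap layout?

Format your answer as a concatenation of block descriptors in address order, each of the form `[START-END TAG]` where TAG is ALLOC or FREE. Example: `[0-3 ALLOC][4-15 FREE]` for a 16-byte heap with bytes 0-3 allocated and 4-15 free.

Answer: [0-45 FREE]

Derivation:
Op 1: a = malloc(2) -> a = 0; heap: [0-1 ALLOC][2-45 FREE]
Op 2: a = realloc(a, 7) -> a = 0; heap: [0-6 ALLOC][7-45 FREE]
Op 3: a = realloc(a, 11) -> a = 0; heap: [0-10 ALLOC][11-45 FREE]
Op 4: free(a) -> (freed a); heap: [0-45 FREE]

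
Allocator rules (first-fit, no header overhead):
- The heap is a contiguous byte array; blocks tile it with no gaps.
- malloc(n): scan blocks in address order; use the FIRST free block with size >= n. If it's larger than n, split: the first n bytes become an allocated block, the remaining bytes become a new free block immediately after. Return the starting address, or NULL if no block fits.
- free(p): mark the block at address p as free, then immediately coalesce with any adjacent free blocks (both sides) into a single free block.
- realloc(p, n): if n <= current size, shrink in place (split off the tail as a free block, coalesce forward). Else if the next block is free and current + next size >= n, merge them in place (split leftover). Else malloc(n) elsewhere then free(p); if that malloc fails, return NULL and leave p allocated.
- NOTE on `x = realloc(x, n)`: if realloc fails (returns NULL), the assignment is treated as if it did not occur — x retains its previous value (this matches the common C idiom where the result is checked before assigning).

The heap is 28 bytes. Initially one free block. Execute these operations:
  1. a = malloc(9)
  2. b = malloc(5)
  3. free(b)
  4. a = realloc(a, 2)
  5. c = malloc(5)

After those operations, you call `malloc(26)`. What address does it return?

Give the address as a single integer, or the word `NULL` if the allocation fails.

Op 1: a = malloc(9) -> a = 0; heap: [0-8 ALLOC][9-27 FREE]
Op 2: b = malloc(5) -> b = 9; heap: [0-8 ALLOC][9-13 ALLOC][14-27 FREE]
Op 3: free(b) -> (freed b); heap: [0-8 ALLOC][9-27 FREE]
Op 4: a = realloc(a, 2) -> a = 0; heap: [0-1 ALLOC][2-27 FREE]
Op 5: c = malloc(5) -> c = 2; heap: [0-1 ALLOC][2-6 ALLOC][7-27 FREE]
malloc(26): first-fit scan over [0-1 ALLOC][2-6 ALLOC][7-27 FREE] -> NULL

Answer: NULL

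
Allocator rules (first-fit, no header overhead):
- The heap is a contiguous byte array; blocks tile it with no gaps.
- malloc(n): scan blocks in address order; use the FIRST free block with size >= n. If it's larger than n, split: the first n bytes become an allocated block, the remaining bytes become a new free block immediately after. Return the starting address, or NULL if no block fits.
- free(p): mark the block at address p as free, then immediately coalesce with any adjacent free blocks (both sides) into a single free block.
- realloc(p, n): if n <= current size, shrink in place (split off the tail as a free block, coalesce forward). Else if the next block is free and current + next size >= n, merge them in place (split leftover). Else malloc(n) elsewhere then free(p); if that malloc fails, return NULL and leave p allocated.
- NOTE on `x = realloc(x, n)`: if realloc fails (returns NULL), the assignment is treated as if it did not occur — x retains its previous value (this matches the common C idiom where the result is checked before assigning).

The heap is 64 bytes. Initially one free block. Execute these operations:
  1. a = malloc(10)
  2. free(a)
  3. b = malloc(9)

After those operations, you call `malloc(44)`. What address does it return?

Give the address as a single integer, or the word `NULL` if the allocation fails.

Op 1: a = malloc(10) -> a = 0; heap: [0-9 ALLOC][10-63 FREE]
Op 2: free(a) -> (freed a); heap: [0-63 FREE]
Op 3: b = malloc(9) -> b = 0; heap: [0-8 ALLOC][9-63 FREE]
malloc(44): first-fit scan over [0-8 ALLOC][9-63 FREE] -> 9

Answer: 9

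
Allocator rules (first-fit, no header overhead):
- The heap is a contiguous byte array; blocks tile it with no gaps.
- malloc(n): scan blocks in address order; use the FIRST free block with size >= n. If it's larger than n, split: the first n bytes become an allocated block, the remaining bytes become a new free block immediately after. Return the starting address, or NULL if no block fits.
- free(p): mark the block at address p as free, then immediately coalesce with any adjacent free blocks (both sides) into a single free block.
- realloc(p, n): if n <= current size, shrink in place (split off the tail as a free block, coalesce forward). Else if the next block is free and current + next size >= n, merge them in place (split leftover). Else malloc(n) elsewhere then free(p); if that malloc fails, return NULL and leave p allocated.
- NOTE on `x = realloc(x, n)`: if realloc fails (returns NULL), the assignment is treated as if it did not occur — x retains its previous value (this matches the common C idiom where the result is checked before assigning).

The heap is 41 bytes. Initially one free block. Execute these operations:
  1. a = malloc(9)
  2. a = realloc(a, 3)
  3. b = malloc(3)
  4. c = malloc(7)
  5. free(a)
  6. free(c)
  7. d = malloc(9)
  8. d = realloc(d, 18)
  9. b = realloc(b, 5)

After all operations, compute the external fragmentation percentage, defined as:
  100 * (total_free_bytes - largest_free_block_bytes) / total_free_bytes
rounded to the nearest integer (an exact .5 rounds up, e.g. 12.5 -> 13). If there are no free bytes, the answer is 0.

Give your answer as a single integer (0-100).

Op 1: a = malloc(9) -> a = 0; heap: [0-8 ALLOC][9-40 FREE]
Op 2: a = realloc(a, 3) -> a = 0; heap: [0-2 ALLOC][3-40 FREE]
Op 3: b = malloc(3) -> b = 3; heap: [0-2 ALLOC][3-5 ALLOC][6-40 FREE]
Op 4: c = malloc(7) -> c = 6; heap: [0-2 ALLOC][3-5 ALLOC][6-12 ALLOC][13-40 FREE]
Op 5: free(a) -> (freed a); heap: [0-2 FREE][3-5 ALLOC][6-12 ALLOC][13-40 FREE]
Op 6: free(c) -> (freed c); heap: [0-2 FREE][3-5 ALLOC][6-40 FREE]
Op 7: d = malloc(9) -> d = 6; heap: [0-2 FREE][3-5 ALLOC][6-14 ALLOC][15-40 FREE]
Op 8: d = realloc(d, 18) -> d = 6; heap: [0-2 FREE][3-5 ALLOC][6-23 ALLOC][24-40 FREE]
Op 9: b = realloc(b, 5) -> b = 24; heap: [0-5 FREE][6-23 ALLOC][24-28 ALLOC][29-40 FREE]
Free blocks: [6 12] total_free=18 largest=12 -> 100*(18-12)/18 = 600/18 ≈ 33.333 -> rounds to 33

Answer: 33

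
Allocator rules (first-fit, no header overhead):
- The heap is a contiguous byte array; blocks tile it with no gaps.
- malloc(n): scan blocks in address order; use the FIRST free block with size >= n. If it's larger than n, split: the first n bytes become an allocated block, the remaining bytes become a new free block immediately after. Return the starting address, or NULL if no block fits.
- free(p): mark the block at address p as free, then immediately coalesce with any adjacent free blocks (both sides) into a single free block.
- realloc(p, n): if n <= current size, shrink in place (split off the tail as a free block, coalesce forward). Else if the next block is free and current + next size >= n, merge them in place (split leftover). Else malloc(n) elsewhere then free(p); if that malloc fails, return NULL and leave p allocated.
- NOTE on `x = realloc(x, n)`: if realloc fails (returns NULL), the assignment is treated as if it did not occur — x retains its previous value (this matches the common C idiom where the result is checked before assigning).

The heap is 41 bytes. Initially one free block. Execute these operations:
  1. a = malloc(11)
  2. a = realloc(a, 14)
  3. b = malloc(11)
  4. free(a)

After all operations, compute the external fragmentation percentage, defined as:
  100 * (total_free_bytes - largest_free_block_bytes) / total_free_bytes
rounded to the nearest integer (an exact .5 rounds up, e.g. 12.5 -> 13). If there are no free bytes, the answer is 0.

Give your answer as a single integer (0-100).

Answer: 47

Derivation:
Op 1: a = malloc(11) -> a = 0; heap: [0-10 ALLOC][11-40 FREE]
Op 2: a = realloc(a, 14) -> a = 0; heap: [0-13 ALLOC][14-40 FREE]
Op 3: b = malloc(11) -> b = 14; heap: [0-13 ALLOC][14-24 ALLOC][25-40 FREE]
Op 4: free(a) -> (freed a); heap: [0-13 FREE][14-24 ALLOC][25-40 FREE]
Free blocks: [14 16] total_free=30 largest=16 -> 100*(30-16)/30 = 1400/30 ≈ 46.667 -> rounds to 47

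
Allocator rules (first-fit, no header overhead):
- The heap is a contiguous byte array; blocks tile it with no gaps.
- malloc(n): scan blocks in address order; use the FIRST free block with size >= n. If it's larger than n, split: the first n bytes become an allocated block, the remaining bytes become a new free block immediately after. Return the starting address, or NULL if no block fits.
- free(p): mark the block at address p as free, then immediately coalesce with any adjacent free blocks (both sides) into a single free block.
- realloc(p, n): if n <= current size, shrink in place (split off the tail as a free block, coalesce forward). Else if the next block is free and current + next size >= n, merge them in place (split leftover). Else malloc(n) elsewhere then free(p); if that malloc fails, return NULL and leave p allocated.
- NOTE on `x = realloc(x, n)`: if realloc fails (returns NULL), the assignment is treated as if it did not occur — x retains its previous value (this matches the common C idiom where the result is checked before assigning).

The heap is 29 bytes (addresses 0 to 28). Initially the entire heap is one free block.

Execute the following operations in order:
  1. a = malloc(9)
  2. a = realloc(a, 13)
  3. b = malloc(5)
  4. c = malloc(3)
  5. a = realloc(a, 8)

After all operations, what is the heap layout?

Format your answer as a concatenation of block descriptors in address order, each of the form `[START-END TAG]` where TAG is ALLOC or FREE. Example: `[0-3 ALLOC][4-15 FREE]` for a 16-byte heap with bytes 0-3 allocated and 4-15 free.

Answer: [0-7 ALLOC][8-12 FREE][13-17 ALLOC][18-20 ALLOC][21-28 FREE]

Derivation:
Op 1: a = malloc(9) -> a = 0; heap: [0-8 ALLOC][9-28 FREE]
Op 2: a = realloc(a, 13) -> a = 0; heap: [0-12 ALLOC][13-28 FREE]
Op 3: b = malloc(5) -> b = 13; heap: [0-12 ALLOC][13-17 ALLOC][18-28 FREE]
Op 4: c = malloc(3) -> c = 18; heap: [0-12 ALLOC][13-17 ALLOC][18-20 ALLOC][21-28 FREE]
Op 5: a = realloc(a, 8) -> a = 0; heap: [0-7 ALLOC][8-12 FREE][13-17 ALLOC][18-20 ALLOC][21-28 FREE]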